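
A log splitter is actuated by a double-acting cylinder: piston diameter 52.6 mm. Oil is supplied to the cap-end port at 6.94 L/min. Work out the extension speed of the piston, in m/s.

v ≈ 0.0532 m/s

Cap-side area A_cap = π/4 × (52.6 mm)² = 2173 mm^2
v = Q / A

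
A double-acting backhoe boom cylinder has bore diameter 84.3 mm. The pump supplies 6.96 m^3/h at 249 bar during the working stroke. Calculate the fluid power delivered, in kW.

W ≈ 48.1 kW

Hydraulic power = P × Q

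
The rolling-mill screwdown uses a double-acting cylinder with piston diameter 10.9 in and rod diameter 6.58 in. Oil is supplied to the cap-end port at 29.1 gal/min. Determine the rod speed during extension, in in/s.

v ≈ 1.20 in/s

Cap-side area A_cap = π/4 × (10.9 in)² = 93.31 in^2
v = Q / A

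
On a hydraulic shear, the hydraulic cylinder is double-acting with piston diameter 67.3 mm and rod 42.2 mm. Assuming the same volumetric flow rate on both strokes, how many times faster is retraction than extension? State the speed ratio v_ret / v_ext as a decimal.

v_ret/v_ext ≈ 1.65

Cap-side area A_cap = π/4 × (67.3 mm)² = 3557 mm^2
Rod-side annular area A_ann = π/4 × (67.3² − 42.2²) = 2159 mm^2
For equal Q, v ∝ 1/A, so v_ret/v_ext = A_cap/A_ann.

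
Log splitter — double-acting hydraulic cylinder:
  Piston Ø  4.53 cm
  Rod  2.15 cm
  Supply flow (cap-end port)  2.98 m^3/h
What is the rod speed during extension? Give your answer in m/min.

Cap-side area A_cap = π/4 × (4.53 cm)² = 16.12 cm^2
v = Q / A

v ≈ 30.8 m/min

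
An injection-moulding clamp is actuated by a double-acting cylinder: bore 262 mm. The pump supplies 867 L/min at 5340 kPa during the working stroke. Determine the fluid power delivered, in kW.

W ≈ 77.2 kW

Hydraulic power = P × Q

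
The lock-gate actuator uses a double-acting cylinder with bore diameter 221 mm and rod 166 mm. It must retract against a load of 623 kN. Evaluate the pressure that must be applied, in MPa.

P ≈ 37.3 MPa

Rod-side annular area A_ann = π/4 × (221² − 166²) = 16720 mm^2
Retraction: pressure acts on the annular area.
P = F / A = 623 kN / A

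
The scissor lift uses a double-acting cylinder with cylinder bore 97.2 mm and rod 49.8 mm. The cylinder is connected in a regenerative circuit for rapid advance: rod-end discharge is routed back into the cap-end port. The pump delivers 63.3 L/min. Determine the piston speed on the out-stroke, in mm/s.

v ≈ 542 mm/s

In regeneration the rod-end outflow joins the pump flow into the cap end, so the net volume the pump must supply per unit advance equals the rod cross-section area.
Rod cross-section A_rod = π/4 × (49.8 mm)² = 1948 mm^2
v = Q_pump / A_rod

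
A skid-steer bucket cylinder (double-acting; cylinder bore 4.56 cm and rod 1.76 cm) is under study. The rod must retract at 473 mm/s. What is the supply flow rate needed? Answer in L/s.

Q ≈ 0.657 L/s

Rod-side annular area A_ann = π/4 × (4.56² − 1.76²) = 13.90 cm^2
Q = A × v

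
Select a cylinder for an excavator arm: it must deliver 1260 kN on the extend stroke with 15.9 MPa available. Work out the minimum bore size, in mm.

D ≈ 318 mm

Extension force acts on the full piston face: F = P × (π/4)D².
D = √(4F / (πP)) = √(4 × 1260 kN / (π × 15.9 MPa))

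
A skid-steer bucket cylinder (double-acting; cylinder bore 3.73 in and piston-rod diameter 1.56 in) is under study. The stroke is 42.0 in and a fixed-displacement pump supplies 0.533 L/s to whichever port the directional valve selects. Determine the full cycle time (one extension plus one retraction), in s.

Cap-side area A_cap = π/4 × (3.73 in)² = 10.93 in^2
Rod-side annular area A_ann = π/4 × (3.73² − 1.56²) = 9.016 in^2
t_ext = A_cap·L/Q = 14.11 s
t_ret = A_ann·L/Q = 11.64 s
t_cycle = t_ext + t_ret

t ≈ 25.8 s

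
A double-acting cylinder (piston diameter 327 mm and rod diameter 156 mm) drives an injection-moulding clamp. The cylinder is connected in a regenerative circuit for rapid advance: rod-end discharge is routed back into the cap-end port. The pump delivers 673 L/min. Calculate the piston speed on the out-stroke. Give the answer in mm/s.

In regeneration the rod-end outflow joins the pump flow into the cap end, so the net volume the pump must supply per unit advance equals the rod cross-section area.
Rod cross-section A_rod = π/4 × (156 mm)² = 19110 mm^2
v = Q_pump / A_rod

v ≈ 587 mm/s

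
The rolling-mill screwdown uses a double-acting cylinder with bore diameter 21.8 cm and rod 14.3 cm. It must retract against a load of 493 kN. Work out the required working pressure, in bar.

P ≈ 232 bar

Rod-side annular area A_ann = π/4 × (21.8² − 14.3²) = 212.6 cm^2
Retraction: pressure acts on the annular area.
P = F / A = 493 kN / A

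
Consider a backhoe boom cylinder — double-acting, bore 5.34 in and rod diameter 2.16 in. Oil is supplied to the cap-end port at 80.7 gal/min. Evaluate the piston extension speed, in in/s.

v ≈ 13.9 in/s

Cap-side area A_cap = π/4 × (5.34 in)² = 22.40 in^2
v = Q / A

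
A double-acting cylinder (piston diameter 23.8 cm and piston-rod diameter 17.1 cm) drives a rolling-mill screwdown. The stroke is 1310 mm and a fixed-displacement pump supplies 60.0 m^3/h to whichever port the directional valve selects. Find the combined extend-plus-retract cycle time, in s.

t ≈ 5.19 s

Cap-side area A_cap = π/4 × (23.8 cm)² = 444.9 cm^2
Rod-side annular area A_ann = π/4 × (23.8² − 17.1²) = 215.2 cm^2
t_ext = A_cap·L/Q = 3.497 s
t_ret = A_ann·L/Q = 1.692 s
t_cycle = t_ext + t_ret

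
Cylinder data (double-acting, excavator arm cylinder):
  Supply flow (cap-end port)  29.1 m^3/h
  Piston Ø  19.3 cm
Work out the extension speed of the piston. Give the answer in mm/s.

Cap-side area A_cap = π/4 × (19.3 cm)² = 292.6 cm^2
v = Q / A

v ≈ 276 mm/s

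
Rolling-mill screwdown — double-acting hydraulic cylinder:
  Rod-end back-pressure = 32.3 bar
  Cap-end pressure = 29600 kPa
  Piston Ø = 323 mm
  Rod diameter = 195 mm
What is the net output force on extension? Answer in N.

F ≈ 2.26e6 N

Cap-side area A_cap = π/4 × (323 mm)² = 81940 mm^2
Rod-side annular area A_ann = π/4 × (323² − 195²) = 52080 mm^2
Net thrust = P_cap·A_cap − P_rod·A_ann = 2.425e6 N − 1.682e5 N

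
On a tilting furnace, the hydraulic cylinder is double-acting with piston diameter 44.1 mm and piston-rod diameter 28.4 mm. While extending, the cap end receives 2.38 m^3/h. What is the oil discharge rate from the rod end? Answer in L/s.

Cap-side area A_cap = π/4 × (44.1 mm)² = 1527 mm^2
Rod-side annular area A_ann = π/4 × (44.1² − 28.4²) = 894.0 mm^2
Piston speed v = Q_in/A_cap; rod-end outflow Q_out = v × A_ann = Q_in × A_ann/A_cap.

Q_out ≈ 0.387 L/s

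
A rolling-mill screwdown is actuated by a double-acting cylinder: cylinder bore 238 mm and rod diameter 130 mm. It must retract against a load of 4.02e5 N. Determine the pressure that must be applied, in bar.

Rod-side annular area A_ann = π/4 × (238² − 130²) = 31210 mm^2
Retraction: pressure acts on the annular area.
P = F / A = 4.02e5 N / A

P ≈ 129 bar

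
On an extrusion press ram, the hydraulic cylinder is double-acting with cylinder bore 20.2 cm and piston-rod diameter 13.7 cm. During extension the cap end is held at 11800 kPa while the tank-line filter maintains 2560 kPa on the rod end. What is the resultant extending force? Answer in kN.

F ≈ 334 kN

Cap-side area A_cap = π/4 × (20.2 cm)² = 320.5 cm^2
Rod-side annular area A_ann = π/4 × (20.2² − 13.7²) = 173.1 cm^2
Net thrust = P_cap·A_cap − P_rod·A_ann = 378.2 kN − 44.30 kN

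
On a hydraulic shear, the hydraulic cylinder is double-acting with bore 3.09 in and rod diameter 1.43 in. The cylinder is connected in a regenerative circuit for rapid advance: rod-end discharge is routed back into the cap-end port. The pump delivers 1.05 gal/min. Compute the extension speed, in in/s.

v ≈ 2.52 in/s

In regeneration the rod-end outflow joins the pump flow into the cap end, so the net volume the pump must supply per unit advance equals the rod cross-section area.
Rod cross-section A_rod = π/4 × (1.43 in)² = 1.606 in^2
v = Q_pump / A_rod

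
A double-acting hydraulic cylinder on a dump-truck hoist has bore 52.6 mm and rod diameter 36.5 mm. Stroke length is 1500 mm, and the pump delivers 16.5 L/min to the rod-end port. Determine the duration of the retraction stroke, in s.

t ≈ 6.15 s

Rod-side annular area A_ann = π/4 × (52.6² − 36.5²) = 1127 mm^2
Swept volume V = A × L; t = V / Q = A·L / Q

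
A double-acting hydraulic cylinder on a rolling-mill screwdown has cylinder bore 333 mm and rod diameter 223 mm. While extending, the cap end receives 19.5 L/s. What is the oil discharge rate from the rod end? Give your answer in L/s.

Cap-side area A_cap = π/4 × (333 mm)² = 87090 mm^2
Rod-side annular area A_ann = π/4 × (333² − 223²) = 48030 mm^2
Piston speed v = Q_in/A_cap; rod-end outflow Q_out = v × A_ann = Q_in × A_ann/A_cap.

Q_out ≈ 10.8 L/s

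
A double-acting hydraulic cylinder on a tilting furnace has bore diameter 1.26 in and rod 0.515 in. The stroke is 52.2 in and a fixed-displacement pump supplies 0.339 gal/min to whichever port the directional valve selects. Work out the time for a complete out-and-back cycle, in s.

Cap-side area A_cap = π/4 × (1.26 in)² = 1.247 in^2
Rod-side annular area A_ann = π/4 × (1.26² − 0.515²) = 1.039 in^2
t_ext = A_cap·L/Q = 49.87 s
t_ret = A_ann·L/Q = 41.54 s
t_cycle = t_ext + t_ret

t ≈ 91.4 s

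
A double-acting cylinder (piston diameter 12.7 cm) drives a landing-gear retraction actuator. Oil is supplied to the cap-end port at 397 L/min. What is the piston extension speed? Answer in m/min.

Cap-side area A_cap = π/4 × (12.7 cm)² = 126.7 cm^2
v = Q / A

v ≈ 31.3 m/min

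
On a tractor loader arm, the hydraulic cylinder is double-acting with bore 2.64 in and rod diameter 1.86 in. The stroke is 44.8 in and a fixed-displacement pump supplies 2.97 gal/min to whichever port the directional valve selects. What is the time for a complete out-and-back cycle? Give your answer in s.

t ≈ 32.2 s

Cap-side area A_cap = π/4 × (2.64 in)² = 5.474 in^2
Rod-side annular area A_ann = π/4 × (2.64² − 1.86²) = 2.757 in^2
t_ext = A_cap·L/Q = 21.45 s
t_ret = A_ann·L/Q = 10.80 s
t_cycle = t_ext + t_ret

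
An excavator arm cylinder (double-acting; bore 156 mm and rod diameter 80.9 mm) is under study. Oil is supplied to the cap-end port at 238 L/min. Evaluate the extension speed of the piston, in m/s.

Cap-side area A_cap = π/4 × (156 mm)² = 19110 mm^2
v = Q / A

v ≈ 0.208 m/s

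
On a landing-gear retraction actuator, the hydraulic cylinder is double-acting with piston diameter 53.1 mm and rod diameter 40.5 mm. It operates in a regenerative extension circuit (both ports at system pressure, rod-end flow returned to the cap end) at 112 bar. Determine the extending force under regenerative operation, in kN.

F ≈ 14.4 kN

With equal pressure on both faces, forces on the annular region cancel; the net push is pressure × rod cross-section.
Rod cross-section A_rod = π/4 × (40.5 mm)² = 1288 mm^2
F = P × A_rod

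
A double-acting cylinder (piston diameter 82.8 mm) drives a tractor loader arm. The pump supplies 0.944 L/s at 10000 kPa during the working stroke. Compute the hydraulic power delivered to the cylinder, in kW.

Hydraulic power = P × Q

W ≈ 9.44 kW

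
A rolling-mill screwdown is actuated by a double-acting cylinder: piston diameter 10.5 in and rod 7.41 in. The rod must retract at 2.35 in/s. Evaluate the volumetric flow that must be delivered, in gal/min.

Rod-side annular area A_ann = π/4 × (10.5² − 7.41²) = 43.47 in^2
Q = A × v

Q ≈ 26.5 gal/min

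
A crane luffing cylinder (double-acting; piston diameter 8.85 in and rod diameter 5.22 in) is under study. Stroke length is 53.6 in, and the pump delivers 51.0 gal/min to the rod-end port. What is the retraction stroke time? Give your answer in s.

Rod-side annular area A_ann = π/4 × (8.85² − 5.22²) = 40.11 in^2
Swept volume V = A × L; t = V / Q = A·L / Q

t ≈ 11.0 s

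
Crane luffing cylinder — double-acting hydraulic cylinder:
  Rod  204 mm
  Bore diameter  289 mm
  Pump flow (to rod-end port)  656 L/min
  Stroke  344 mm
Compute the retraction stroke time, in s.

Rod-side annular area A_ann = π/4 × (289² − 204²) = 32910 mm^2
Swept volume V = A × L; t = V / Q = A·L / Q

t ≈ 1.04 s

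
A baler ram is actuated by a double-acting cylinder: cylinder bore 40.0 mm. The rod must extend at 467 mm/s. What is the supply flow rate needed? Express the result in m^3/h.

Cap-side area A_cap = π/4 × (40.0 mm)² = 1257 mm^2
Q = A × v

Q ≈ 2.11 m^3/h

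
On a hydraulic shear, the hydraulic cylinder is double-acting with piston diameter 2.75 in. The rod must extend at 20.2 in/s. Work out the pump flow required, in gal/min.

Cap-side area A_cap = π/4 × (2.75 in)² = 5.940 in^2
Q = A × v

Q ≈ 31.2 gal/min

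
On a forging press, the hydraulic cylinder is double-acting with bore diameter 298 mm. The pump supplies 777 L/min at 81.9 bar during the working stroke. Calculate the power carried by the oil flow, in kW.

W ≈ 106 kW

Hydraulic power = P × Q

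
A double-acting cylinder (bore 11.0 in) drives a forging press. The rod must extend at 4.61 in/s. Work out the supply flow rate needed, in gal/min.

Cap-side area A_cap = π/4 × (11.0 in)² = 95.03 in^2
Q = A × v

Q ≈ 114 gal/min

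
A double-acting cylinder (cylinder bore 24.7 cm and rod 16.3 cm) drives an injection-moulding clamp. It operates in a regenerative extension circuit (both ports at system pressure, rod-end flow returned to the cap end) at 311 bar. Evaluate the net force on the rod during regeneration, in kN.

F ≈ 649 kN

With equal pressure on both faces, forces on the annular region cancel; the net push is pressure × rod cross-section.
Rod cross-section A_rod = π/4 × (16.3 cm)² = 208.7 cm^2
F = P × A_rod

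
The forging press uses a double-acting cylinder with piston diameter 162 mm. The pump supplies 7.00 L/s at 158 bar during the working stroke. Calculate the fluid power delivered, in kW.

Hydraulic power = P × Q

W ≈ 111 kW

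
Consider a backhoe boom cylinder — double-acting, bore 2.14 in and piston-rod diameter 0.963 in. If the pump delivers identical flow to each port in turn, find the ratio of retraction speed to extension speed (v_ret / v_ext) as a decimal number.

Cap-side area A_cap = π/4 × (2.14 in)² = 3.597 in^2
Rod-side annular area A_ann = π/4 × (2.14² − 0.963²) = 2.868 in^2
For equal Q, v ∝ 1/A, so v_ret/v_ext = A_cap/A_ann.

v_ret/v_ext ≈ 1.25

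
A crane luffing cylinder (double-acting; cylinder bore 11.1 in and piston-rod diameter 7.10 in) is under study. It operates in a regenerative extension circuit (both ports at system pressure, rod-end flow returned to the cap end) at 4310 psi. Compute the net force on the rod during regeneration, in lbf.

F ≈ 1.71e5 lbf

With equal pressure on both faces, forces on the annular region cancel; the net push is pressure × rod cross-section.
Rod cross-section A_rod = π/4 × (7.10 in)² = 39.59 in^2
F = P × A_rod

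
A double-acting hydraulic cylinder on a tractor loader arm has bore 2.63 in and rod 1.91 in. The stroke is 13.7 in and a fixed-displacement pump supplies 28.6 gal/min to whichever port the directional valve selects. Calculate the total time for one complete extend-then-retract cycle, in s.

t ≈ 0.995 s

Cap-side area A_cap = π/4 × (2.63 in)² = 5.433 in^2
Rod-side annular area A_ann = π/4 × (2.63² − 1.91²) = 2.567 in^2
t_ext = A_cap·L/Q = 0.6759 s
t_ret = A_ann·L/Q = 0.3194 s
t_cycle = t_ext + t_ret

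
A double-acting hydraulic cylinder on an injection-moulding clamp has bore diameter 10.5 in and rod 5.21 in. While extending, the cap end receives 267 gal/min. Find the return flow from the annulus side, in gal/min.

Q_out ≈ 201 gal/min

Cap-side area A_cap = π/4 × (10.5 in)² = 86.59 in^2
Rod-side annular area A_ann = π/4 × (10.5² − 5.21²) = 65.27 in^2
Piston speed v = Q_in/A_cap; rod-end outflow Q_out = v × A_ann = Q_in × A_ann/A_cap.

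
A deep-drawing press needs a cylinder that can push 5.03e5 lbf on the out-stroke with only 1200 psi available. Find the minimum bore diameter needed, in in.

Extension force acts on the full piston face: F = P × (π/4)D².
D = √(4F / (πP)) = √(4 × 5.03e5 lbf / (π × 1200 psi))

D ≈ 23.1 in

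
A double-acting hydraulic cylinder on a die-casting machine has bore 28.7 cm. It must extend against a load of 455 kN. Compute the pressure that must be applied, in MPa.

P ≈ 7.03 MPa

Cap-side area A_cap = π/4 × (28.7 cm)² = 646.9 cm^2
P = F / A = 455 kN / A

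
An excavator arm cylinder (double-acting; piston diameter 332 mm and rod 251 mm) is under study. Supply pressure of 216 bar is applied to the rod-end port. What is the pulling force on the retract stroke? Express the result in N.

F ≈ 8.01e5 N

Rod-side annular area A_ann = π/4 × (332² − 251²) = 37090 mm^2
On retraction the pressure acts on the annular area (bore minus rod).
F = P × A_ann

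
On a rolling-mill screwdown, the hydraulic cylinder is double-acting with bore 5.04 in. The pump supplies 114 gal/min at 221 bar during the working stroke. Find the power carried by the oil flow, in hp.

W ≈ 213 hp

Hydraulic power = P × Q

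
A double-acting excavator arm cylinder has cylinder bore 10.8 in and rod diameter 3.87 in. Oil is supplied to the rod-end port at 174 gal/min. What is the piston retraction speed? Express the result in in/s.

v ≈ 8.39 in/s

Rod-side annular area A_ann = π/4 × (10.8² − 3.87²) = 79.85 in^2
Flow into the rod-end port fills the annular volume.
v = Q / A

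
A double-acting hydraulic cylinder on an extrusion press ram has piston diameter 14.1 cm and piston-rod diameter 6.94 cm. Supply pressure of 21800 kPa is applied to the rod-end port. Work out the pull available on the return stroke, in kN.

F ≈ 258 kN

Rod-side annular area A_ann = π/4 × (14.1² − 6.94²) = 118.3 cm^2
On retraction the pressure acts on the annular area (bore minus rod).
F = P × A_ann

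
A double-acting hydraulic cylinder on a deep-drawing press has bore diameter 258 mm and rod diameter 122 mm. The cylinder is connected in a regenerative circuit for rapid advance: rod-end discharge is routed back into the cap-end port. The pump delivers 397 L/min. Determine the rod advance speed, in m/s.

v ≈ 0.566 m/s

In regeneration the rod-end outflow joins the pump flow into the cap end, so the net volume the pump must supply per unit advance equals the rod cross-section area.
Rod cross-section A_rod = π/4 × (122 mm)² = 11690 mm^2
v = Q_pump / A_rod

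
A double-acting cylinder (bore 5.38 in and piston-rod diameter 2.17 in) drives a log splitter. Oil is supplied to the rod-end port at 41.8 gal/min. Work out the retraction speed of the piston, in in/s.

v ≈ 8.45 in/s

Rod-side annular area A_ann = π/4 × (5.38² − 2.17²) = 19.03 in^2
Flow into the rod-end port fills the annular volume.
v = Q / A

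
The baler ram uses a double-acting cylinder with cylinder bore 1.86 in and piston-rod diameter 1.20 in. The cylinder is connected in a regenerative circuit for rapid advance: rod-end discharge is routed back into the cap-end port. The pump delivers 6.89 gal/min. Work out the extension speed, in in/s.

v ≈ 23.5 in/s

In regeneration the rod-end outflow joins the pump flow into the cap end, so the net volume the pump must supply per unit advance equals the rod cross-section area.
Rod cross-section A_rod = π/4 × (1.20 in)² = 1.131 in^2
v = Q_pump / A_rod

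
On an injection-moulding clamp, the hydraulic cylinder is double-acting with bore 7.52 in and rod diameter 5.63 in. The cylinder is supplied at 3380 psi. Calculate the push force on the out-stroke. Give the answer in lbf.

Cap-side area A_cap = π/4 × (7.52 in)² = 44.41 in^2
F = P × A_cap = 3380 psi × A_cap

F ≈ 1.50e5 lbf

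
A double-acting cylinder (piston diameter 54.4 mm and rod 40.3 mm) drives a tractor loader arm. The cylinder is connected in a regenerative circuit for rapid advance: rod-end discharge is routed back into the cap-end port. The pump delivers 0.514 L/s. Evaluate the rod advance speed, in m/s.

In regeneration the rod-end outflow joins the pump flow into the cap end, so the net volume the pump must supply per unit advance equals the rod cross-section area.
Rod cross-section A_rod = π/4 × (40.3 mm)² = 1276 mm^2
v = Q_pump / A_rod

v ≈ 0.403 m/s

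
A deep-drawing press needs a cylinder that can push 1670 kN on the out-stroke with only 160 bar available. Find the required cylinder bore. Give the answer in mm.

Extension force acts on the full piston face: F = P × (π/4)D².
D = √(4F / (πP)) = √(4 × 1670 kN / (π × 160 bar))

D ≈ 365 mm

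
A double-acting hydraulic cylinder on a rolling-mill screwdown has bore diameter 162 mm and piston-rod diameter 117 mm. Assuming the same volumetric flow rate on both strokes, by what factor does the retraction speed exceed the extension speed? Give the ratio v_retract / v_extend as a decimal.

v_ret/v_ext ≈ 2.09

Cap-side area A_cap = π/4 × (162 mm)² = 20610 mm^2
Rod-side annular area A_ann = π/4 × (162² − 117²) = 9861 mm^2
For equal Q, v ∝ 1/A, so v_ret/v_ext = A_cap/A_ann.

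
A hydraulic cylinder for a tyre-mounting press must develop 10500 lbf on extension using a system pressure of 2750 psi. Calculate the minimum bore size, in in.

D ≈ 2.20 in

Extension force acts on the full piston face: F = P × (π/4)D².
D = √(4F / (πP)) = √(4 × 10500 lbf / (π × 2750 psi))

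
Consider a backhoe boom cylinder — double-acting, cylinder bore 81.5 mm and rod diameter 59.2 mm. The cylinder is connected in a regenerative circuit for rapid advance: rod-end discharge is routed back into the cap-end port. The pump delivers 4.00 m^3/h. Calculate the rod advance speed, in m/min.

In regeneration the rod-end outflow joins the pump flow into the cap end, so the net volume the pump must supply per unit advance equals the rod cross-section area.
Rod cross-section A_rod = π/4 × (59.2 mm)² = 2753 mm^2
v = Q_pump / A_rod

v ≈ 24.2 m/min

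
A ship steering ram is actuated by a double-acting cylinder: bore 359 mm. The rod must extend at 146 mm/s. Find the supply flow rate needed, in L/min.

Q ≈ 887 L/min

Cap-side area A_cap = π/4 × (359 mm)² = 1.012e5 mm^2
Q = A × v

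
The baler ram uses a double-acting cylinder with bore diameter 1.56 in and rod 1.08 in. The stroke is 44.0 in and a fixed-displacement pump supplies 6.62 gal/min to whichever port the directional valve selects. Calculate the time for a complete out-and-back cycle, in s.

Cap-side area A_cap = π/4 × (1.56 in)² = 1.911 in^2
Rod-side annular area A_ann = π/4 × (1.56² − 1.08²) = 0.9953 in^2
t_ext = A_cap·L/Q = 3.300 s
t_ret = A_ann·L/Q = 1.718 s
t_cycle = t_ext + t_ret

t ≈ 5.02 s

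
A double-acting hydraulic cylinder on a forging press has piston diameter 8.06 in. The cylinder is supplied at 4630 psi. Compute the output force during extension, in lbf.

F ≈ 2.36e5 lbf

Cap-side area A_cap = π/4 × (8.06 in)² = 51.02 in^2
F = P × A_cap = 4630 psi × A_cap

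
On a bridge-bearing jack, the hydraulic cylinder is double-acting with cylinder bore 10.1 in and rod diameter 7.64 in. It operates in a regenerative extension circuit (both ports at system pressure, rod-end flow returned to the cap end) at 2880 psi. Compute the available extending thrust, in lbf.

With equal pressure on both faces, forces on the annular region cancel; the net push is pressure × rod cross-section.
Rod cross-section A_rod = π/4 × (7.64 in)² = 45.84 in^2
F = P × A_rod

F ≈ 1.32e5 lbf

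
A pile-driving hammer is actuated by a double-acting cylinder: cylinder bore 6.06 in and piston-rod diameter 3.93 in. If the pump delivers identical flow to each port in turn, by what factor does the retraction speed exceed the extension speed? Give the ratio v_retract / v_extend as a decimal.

Cap-side area A_cap = π/4 × (6.06 in)² = 28.84 in^2
Rod-side annular area A_ann = π/4 × (6.06² − 3.93²) = 16.71 in^2
For equal Q, v ∝ 1/A, so v_ret/v_ext = A_cap/A_ann.

v_ret/v_ext ≈ 1.73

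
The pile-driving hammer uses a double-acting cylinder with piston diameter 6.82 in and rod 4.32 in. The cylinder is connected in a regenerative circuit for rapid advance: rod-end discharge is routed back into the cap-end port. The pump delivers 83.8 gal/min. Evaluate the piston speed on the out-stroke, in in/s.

In regeneration the rod-end outflow joins the pump flow into the cap end, so the net volume the pump must supply per unit advance equals the rod cross-section area.
Rod cross-section A_rod = π/4 × (4.32 in)² = 14.66 in^2
v = Q_pump / A_rod

v ≈ 22.0 in/s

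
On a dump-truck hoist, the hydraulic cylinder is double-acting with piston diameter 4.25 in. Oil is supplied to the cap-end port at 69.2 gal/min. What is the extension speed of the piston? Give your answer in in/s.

Cap-side area A_cap = π/4 × (4.25 in)² = 14.19 in^2
v = Q / A

v ≈ 18.8 in/s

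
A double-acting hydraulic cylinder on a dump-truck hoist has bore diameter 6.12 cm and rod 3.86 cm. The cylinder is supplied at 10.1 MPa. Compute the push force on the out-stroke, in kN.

F ≈ 29.7 kN

Cap-side area A_cap = π/4 × (6.12 cm)² = 29.42 cm^2
F = P × A_cap = 10.1 MPa × A_cap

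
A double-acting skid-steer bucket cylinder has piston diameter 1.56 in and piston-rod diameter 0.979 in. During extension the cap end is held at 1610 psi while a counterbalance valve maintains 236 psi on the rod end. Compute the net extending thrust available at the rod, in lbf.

F ≈ 2800 lbf

Cap-side area A_cap = π/4 × (1.56 in)² = 1.911 in^2
Rod-side annular area A_ann = π/4 × (1.56² − 0.979²) = 1.159 in^2
Net thrust = P_cap·A_cap − P_rod·A_ann = 3077 lbf − 273.4 lbf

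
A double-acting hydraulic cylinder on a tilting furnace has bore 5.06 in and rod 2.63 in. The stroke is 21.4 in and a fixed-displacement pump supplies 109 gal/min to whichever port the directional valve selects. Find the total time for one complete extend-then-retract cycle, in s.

t ≈ 1.77 s

Cap-side area A_cap = π/4 × (5.06 in)² = 20.11 in^2
Rod-side annular area A_ann = π/4 × (5.06² − 2.63²) = 14.68 in^2
t_ext = A_cap·L/Q = 1.025 s
t_ret = A_ann·L/Q = 0.7484 s
t_cycle = t_ext + t_ret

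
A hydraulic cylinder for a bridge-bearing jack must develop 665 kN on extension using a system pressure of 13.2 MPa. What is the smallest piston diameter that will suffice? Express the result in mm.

Extension force acts on the full piston face: F = P × (π/4)D².
D = √(4F / (πP)) = √(4 × 665 kN / (π × 13.2 MPa))

D ≈ 253 mm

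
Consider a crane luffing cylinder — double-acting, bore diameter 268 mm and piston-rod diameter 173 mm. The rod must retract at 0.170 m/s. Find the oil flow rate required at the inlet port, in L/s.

Rod-side annular area A_ann = π/4 × (268² − 173²) = 32900 mm^2
Q = A × v

Q ≈ 5.59 L/s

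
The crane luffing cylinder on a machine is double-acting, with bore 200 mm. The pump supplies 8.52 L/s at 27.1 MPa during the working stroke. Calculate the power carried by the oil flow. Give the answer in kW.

Hydraulic power = P × Q

W ≈ 231 kW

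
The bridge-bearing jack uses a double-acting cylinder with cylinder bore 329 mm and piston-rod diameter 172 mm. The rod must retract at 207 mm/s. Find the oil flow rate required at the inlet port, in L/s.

Rod-side annular area A_ann = π/4 × (329² − 172²) = 61780 mm^2
Q = A × v

Q ≈ 12.8 L/s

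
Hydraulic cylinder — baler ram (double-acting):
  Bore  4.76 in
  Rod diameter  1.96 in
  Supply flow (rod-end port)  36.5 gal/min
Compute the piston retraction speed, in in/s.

v ≈ 9.51 in/s

Rod-side annular area A_ann = π/4 × (4.76² − 1.96²) = 14.78 in^2
Flow into the rod-end port fills the annular volume.
v = Q / A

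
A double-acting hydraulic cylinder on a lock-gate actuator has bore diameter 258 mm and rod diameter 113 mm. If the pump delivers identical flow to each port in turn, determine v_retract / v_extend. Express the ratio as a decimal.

Cap-side area A_cap = π/4 × (258 mm)² = 52280 mm^2
Rod-side annular area A_ann = π/4 × (258² − 113²) = 42250 mm^2
For equal Q, v ∝ 1/A, so v_ret/v_ext = A_cap/A_ann.

v_ret/v_ext ≈ 1.24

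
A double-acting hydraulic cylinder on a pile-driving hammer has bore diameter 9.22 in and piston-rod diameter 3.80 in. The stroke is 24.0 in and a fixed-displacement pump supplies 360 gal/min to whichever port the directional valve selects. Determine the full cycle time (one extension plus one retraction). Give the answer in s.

Cap-side area A_cap = π/4 × (9.22 in)² = 66.77 in^2
Rod-side annular area A_ann = π/4 × (9.22² − 3.80²) = 55.42 in^2
t_ext = A_cap·L/Q = 1.156 s
t_ret = A_ann·L/Q = 0.9597 s
t_cycle = t_ext + t_ret

t ≈ 2.12 s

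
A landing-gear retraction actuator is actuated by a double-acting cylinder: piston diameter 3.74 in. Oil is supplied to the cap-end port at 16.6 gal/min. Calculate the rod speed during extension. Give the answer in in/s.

Cap-side area A_cap = π/4 × (3.74 in)² = 10.99 in^2
v = Q / A

v ≈ 5.82 in/s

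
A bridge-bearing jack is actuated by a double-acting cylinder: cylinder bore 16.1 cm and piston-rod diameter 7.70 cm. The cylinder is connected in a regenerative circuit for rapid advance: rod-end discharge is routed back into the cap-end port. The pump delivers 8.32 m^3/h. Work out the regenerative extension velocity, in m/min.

In regeneration the rod-end outflow joins the pump flow into the cap end, so the net volume the pump must supply per unit advance equals the rod cross-section area.
Rod cross-section A_rod = π/4 × (7.70 cm)² = 46.57 cm^2
v = Q_pump / A_rod

v ≈ 29.8 m/min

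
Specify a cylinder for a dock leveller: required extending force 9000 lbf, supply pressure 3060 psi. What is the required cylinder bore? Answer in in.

D ≈ 1.94 in

Extension force acts on the full piston face: F = P × (π/4)D².
D = √(4F / (πP)) = √(4 × 9000 lbf / (π × 3060 psi))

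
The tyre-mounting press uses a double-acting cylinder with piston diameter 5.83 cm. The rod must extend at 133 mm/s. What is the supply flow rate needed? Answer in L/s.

Q ≈ 0.355 L/s

Cap-side area A_cap = π/4 × (5.83 cm)² = 26.69 cm^2
Q = A × v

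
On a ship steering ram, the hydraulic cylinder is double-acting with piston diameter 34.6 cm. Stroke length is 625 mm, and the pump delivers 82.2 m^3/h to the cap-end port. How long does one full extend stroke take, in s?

t ≈ 2.57 s

Cap-side area A_cap = π/4 × (34.6 cm)² = 940.2 cm^2
Swept volume V = A × L; t = V / Q = A·L / Q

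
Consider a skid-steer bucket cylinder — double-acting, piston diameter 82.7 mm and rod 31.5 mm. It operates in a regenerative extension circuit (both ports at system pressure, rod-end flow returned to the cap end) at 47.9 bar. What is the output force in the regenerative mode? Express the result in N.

With equal pressure on both faces, forces on the annular region cancel; the net push is pressure × rod cross-section.
Rod cross-section A_rod = π/4 × (31.5 mm)² = 779.3 mm^2
F = P × A_rod

F ≈ 3730 N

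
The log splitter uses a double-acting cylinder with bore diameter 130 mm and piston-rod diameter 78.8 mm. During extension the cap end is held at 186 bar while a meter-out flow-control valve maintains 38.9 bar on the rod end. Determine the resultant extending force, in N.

Cap-side area A_cap = π/4 × (130 mm)² = 13270 mm^2
Rod-side annular area A_ann = π/4 × (130² − 78.8²) = 8396 mm^2
Net thrust = P_cap·A_cap − P_rod·A_ann = 2.469e5 N − 32660 N

F ≈ 2.14e5 N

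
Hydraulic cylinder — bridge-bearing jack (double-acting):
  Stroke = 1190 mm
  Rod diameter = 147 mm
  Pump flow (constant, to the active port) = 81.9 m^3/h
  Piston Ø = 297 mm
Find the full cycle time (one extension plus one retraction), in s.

Cap-side area A_cap = π/4 × (297 mm)² = 69280 mm^2
Rod-side annular area A_ann = π/4 × (297² − 147²) = 52310 mm^2
t_ext = A_cap·L/Q = 3.624 s
t_ret = A_ann·L/Q = 2.736 s
t_cycle = t_ext + t_ret

t ≈ 6.36 s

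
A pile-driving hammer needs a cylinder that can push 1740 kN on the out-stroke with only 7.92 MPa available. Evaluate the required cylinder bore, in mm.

Extension force acts on the full piston face: F = P × (π/4)D².
D = √(4F / (πP)) = √(4 × 1740 kN / (π × 7.92 MPa))

D ≈ 529 mm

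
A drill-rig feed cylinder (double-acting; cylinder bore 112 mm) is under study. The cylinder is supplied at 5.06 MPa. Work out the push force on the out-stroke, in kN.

F ≈ 49.9 kN

Cap-side area A_cap = π/4 × (112 mm)² = 9852 mm^2
F = P × A_cap = 5.06 MPa × A_cap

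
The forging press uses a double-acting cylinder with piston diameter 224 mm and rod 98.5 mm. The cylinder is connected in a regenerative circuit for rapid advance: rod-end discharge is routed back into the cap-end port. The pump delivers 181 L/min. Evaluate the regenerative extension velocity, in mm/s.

v ≈ 396 mm/s

In regeneration the rod-end outflow joins the pump flow into the cap end, so the net volume the pump must supply per unit advance equals the rod cross-section area.
Rod cross-section A_rod = π/4 × (98.5 mm)² = 7620 mm^2
v = Q_pump / A_rod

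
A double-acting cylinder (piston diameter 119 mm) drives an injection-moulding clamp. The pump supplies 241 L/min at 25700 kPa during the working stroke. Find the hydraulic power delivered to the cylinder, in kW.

W ≈ 103 kW

Hydraulic power = P × Q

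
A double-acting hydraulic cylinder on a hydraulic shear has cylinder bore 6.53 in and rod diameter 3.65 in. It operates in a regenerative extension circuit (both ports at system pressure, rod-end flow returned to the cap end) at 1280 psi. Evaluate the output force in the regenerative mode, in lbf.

With equal pressure on both faces, forces on the annular region cancel; the net push is pressure × rod cross-section.
Rod cross-section A_rod = π/4 × (3.65 in)² = 10.46 in^2
F = P × A_rod

F ≈ 13400 lbf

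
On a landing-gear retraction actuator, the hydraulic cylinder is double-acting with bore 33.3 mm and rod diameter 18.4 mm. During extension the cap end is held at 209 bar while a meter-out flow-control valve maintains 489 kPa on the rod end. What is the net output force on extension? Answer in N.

Cap-side area A_cap = π/4 × (33.3 mm)² = 870.9 mm^2
Rod-side annular area A_ann = π/4 × (33.3² − 18.4²) = 605.0 mm^2
Net thrust = P_cap·A_cap − P_rod·A_ann = 18200 N − 295.9 N

F ≈ 17900 N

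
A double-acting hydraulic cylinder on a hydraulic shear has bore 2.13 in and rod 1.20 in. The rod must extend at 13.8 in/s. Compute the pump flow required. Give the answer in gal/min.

Q ≈ 12.8 gal/min

Cap-side area A_cap = π/4 × (2.13 in)² = 3.563 in^2
Q = A × v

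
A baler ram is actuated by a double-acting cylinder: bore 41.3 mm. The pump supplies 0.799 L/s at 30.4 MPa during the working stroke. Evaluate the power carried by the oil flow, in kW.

W ≈ 24.3 kW

Hydraulic power = P × Q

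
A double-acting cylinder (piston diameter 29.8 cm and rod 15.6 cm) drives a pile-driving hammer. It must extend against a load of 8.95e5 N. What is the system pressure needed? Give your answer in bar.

P ≈ 128 bar

Cap-side area A_cap = π/4 × (29.8 cm)² = 697.5 cm^2
P = F / A = 8.95e5 N / A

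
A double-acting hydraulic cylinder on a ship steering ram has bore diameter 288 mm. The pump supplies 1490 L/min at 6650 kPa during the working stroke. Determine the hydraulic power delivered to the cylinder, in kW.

Hydraulic power = P × Q

W ≈ 165 kW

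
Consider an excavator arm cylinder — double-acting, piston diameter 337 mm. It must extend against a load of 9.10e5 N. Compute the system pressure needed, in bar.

P ≈ 102 bar

Cap-side area A_cap = π/4 × (337 mm)² = 89200 mm^2
P = F / A = 9.10e5 N / A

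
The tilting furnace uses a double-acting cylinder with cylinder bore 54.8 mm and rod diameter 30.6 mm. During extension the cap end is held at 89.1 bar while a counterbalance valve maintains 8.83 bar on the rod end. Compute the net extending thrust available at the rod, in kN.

F ≈ 19.6 kN

Cap-side area A_cap = π/4 × (54.8 mm)² = 2359 mm^2
Rod-side annular area A_ann = π/4 × (54.8² − 30.6²) = 1623 mm^2
Net thrust = P_cap·A_cap − P_rod·A_ann = 21.01 kN − 1.433 kN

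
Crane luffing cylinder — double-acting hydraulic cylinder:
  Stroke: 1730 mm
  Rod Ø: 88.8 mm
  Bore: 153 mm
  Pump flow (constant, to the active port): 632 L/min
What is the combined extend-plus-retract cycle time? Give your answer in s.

t ≈ 5.02 s

Cap-side area A_cap = π/4 × (153 mm)² = 18390 mm^2
Rod-side annular area A_ann = π/4 × (153² − 88.8²) = 12190 mm^2
t_ext = A_cap·L/Q = 3.020 s
t_ret = A_ann·L/Q = 2.002 s
t_cycle = t_ext + t_ret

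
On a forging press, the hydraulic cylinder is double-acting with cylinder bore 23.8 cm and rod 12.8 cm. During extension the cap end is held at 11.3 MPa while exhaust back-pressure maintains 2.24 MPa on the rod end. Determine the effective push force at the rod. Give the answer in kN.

F ≈ 432 kN

Cap-side area A_cap = π/4 × (23.8 cm)² = 444.9 cm^2
Rod-side annular area A_ann = π/4 × (23.8² − 12.8²) = 316.2 cm^2
Net thrust = P_cap·A_cap − P_rod·A_ann = 502.7 kN − 70.83 kN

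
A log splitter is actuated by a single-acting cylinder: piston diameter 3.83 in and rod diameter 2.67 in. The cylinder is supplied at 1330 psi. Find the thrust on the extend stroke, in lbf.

F ≈ 15300 lbf

Cap-side area A_cap = π/4 × (3.83 in)² = 11.52 in^2
F = P × A_cap = 1330 psi × A_cap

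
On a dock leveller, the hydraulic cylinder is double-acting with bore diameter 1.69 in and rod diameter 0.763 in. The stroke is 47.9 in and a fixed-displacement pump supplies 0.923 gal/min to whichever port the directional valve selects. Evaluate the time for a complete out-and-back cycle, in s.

t ≈ 54.3 s

Cap-side area A_cap = π/4 × (1.69 in)² = 2.243 in^2
Rod-side annular area A_ann = π/4 × (1.69² − 0.763²) = 1.786 in^2
t_ext = A_cap·L/Q = 30.24 s
t_ret = A_ann·L/Q = 24.07 s
t_cycle = t_ext + t_ret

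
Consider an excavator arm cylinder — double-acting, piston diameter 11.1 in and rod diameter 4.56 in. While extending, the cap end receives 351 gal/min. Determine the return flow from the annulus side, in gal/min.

Q_out ≈ 292 gal/min

Cap-side area A_cap = π/4 × (11.1 in)² = 96.77 in^2
Rod-side annular area A_ann = π/4 × (11.1² − 4.56²) = 80.44 in^2
Piston speed v = Q_in/A_cap; rod-end outflow Q_out = v × A_ann = Q_in × A_ann/A_cap.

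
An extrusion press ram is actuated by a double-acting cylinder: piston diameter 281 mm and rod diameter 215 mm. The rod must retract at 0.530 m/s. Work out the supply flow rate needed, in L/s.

Rod-side annular area A_ann = π/4 × (281² − 215²) = 25710 mm^2
Q = A × v

Q ≈ 13.6 L/s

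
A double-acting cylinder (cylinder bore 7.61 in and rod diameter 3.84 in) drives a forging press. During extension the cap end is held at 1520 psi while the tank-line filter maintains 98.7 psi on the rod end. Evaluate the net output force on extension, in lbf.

Cap-side area A_cap = π/4 × (7.61 in)² = 45.48 in^2
Rod-side annular area A_ann = π/4 × (7.61² − 3.84²) = 33.90 in^2
Net thrust = P_cap·A_cap − P_rod·A_ann = 69140 lbf − 3346 lbf

F ≈ 65800 lbf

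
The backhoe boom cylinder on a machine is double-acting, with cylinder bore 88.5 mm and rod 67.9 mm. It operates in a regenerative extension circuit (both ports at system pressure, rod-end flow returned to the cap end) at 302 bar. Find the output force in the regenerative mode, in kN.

F ≈ 109 kN

With equal pressure on both faces, forces on the annular region cancel; the net push is pressure × rod cross-section.
Rod cross-section A_rod = π/4 × (67.9 mm)² = 3621 mm^2
F = P × A_rod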